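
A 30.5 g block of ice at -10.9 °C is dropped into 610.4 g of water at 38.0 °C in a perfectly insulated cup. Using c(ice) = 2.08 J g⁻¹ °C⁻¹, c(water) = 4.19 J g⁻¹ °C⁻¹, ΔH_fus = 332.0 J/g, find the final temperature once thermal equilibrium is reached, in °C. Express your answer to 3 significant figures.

Heat to bring ice to 0 °C and melt it: q₁ = 30.5×2.08×10.9 + 30.5×332.0 = 10817 J
Heat the water can supply cooling to 0 °C: 610.4×4.19×38.0 = 97187.9 J > q₁, so all ice melts.
Energy balance: 610.4×4.19×(38.0 − T) = 10817 + 30.5×4.19×(T − 0)
2557.576(38.0 − T) = 10817 + 127.795 T
97187.9 − 10817 = 2685.371 T
T = 86370.9 / 2685.371 = 32.16 °C

T_f = 32.2 °C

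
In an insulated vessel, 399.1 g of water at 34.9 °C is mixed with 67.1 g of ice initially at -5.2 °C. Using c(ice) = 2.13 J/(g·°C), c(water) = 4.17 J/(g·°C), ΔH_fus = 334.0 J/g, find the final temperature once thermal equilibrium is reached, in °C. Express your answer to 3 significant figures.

Heat to bring ice to 0 °C and melt it: q₁ = 67.1×2.13×5.2 + 67.1×334.0 = 23155 J
Heat the water can supply cooling to 0 °C: 399.1×4.17×34.9 = 58082.2 J > q₁, so all ice melts.
Energy balance: 399.1×4.17×(34.9 − T) = 23155 + 67.1×4.17×(T − 0)
1664.247(34.9 − T) = 23155 + 279.807 T
58082.2 − 23155 = 1944.054 T
T = 34927.2 / 1944.054 = 17.97 °C

T_f = 18.0 °C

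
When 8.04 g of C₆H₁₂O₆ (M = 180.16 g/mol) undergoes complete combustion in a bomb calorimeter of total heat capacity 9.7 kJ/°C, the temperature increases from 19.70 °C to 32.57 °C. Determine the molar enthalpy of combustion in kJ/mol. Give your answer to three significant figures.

ΔT = 32.57 − 19.70 = 12.87 °C
q_cal = C_cal × ΔT = 9.7 × 12.87 = 124.839 kJ
n = 8.04 / 180.16 = 0.04463 mol
q_rxn = −q_cal = -124.839 kJ
ΔH = -124.839 / 0.04463 = -2797 kJ/mol

ΔH = -2800 kJ/mol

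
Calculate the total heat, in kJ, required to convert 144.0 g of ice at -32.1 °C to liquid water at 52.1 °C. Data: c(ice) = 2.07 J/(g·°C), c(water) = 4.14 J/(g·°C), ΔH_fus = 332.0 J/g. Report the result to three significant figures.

q1 (heat ice -32.1→0.0 °C): 144.0 × 2.07 × 32.1 = 9568 J
q2 (melt at 0 °C): 144.0 × 332.0 = 47808 J
q3 (heat water 0.0→52.1 °C): 144.0 × 4.14 × 52.1 = 31060 J
Total: 9568 + 47808 + 31060 = 88436 J = 88.4 kJ

q = 88.4 kJ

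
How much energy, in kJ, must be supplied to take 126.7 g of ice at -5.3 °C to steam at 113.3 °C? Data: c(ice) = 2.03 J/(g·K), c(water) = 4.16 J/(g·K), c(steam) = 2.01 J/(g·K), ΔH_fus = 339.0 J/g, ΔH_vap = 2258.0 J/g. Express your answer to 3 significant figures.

q1 (heat ice -5.3→0.0 °C): 126.7 × 2.03 × 5.3 = 1363 J
q2 (melt at 0 °C): 126.7 × 339.0 = 42951 J
q3 (heat water 0.0→100.0 °C): 126.7 × 4.16 × 100.0 = 52707 J
q4 (vaporize at 100 °C): 126.7 × 2258.0 = 286089 J
q5 (heat steam 100.0→113.3 °C): 126.7 × 2.01 × 13.3 = 3387 J
Total: 1363 + 42951 + 52707 + 286089 + 3387 = 386497 J = 386 kJ

q = 386 kJ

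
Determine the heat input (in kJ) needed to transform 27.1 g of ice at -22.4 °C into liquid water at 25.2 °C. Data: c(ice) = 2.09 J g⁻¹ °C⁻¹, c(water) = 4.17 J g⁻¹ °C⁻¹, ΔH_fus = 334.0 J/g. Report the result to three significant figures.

q1 (heat ice -22.4→0.0 °C): 27.1 × 2.09 × 22.4 = 1269 J
q2 (melt at 0 °C): 27.1 × 334.0 = 9051 J
q3 (heat water 0.0→25.2 °C): 27.1 × 4.17 × 25.2 = 2848 J
Total: 1269 + 9051 + 2848 = 13168 J = 13.2 kJ

q = 13.2 kJ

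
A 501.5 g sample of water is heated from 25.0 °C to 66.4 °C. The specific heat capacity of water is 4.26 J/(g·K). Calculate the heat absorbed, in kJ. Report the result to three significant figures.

q = m c ΔT = 501.5 × 4.26 × (66.4 − 25.0)
q = 501.5 × 4.26 × 41.4 = 88447 J = 88.4 kJ

q = 88.4 kJ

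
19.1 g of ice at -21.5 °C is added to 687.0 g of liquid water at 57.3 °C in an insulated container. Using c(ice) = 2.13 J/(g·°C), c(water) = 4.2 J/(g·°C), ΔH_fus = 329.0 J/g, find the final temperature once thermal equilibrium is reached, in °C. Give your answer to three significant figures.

T_f = 53.3 °C

Heat to bring ice to 0 °C and melt it: q₁ = 19.1×2.13×21.5 + 19.1×329.0 = 7158.6 J
Heat the water can supply cooling to 0 °C: 687.0×4.2×57.3 = 165333 J > q₁, so all ice melts.
Energy balance: 687.0×4.2×(57.3 − T) = 7158.6 + 19.1×4.2×(T − 0)
2885.4(57.3 − T) = 7158.6 + 80.22 T
165333 − 7158.6 = 2965.62 T
T = 158174.4 / 2965.62 = 53.34 °C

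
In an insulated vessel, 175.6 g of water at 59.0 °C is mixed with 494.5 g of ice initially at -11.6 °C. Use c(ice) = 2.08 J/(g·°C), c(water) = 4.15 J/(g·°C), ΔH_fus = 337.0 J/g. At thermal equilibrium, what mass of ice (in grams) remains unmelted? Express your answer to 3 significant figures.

Heat to warm all ice to 0 °C: 494.5×2.08×11.6 = 11931 J
Heat released by water cooling to 0 °C: 175.6×4.15×59.0 = 42996 J
42996 J < 11931 + 494.5×337.0 = 178577.5 J, so not all ice melts; final T = 0 °C.
Heat left for melting: 42996 − 11931 = 31065 J
Mass melted = 31065 / 337.0 = 92.18 g
Ice remaining = 494.5 − 92.18 = 402.32 g

m_ice remaining = 402 g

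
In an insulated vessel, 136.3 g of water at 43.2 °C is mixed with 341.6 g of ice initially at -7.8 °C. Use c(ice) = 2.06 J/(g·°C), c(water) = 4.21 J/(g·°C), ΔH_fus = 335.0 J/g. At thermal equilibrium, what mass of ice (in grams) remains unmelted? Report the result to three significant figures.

m_ice remaining = 284 g

Heat to warm all ice to 0 °C: 341.6×2.06×7.8 = 5488.8 J
Heat released by water cooling to 0 °C: 136.3×4.21×43.2 = 24789 J
24789 J < 5488.8 + 341.6×335.0 = 119924.8 J, so not all ice melts; final T = 0 °C.
Heat left for melting: 24789 − 5488.8 = 19300.2 J
Mass melted = 19300.2 / 335.0 = 57.61 g
Ice remaining = 341.6 − 57.61 = 283.99 g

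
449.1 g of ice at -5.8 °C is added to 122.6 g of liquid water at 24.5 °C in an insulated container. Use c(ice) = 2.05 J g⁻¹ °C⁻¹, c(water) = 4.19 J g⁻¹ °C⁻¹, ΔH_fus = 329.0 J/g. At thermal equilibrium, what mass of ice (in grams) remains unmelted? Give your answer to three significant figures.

Heat to warm all ice to 0 °C: 449.1×2.05×5.8 = 5339.8 J
Heat released by water cooling to 0 °C: 122.6×4.19×24.5 = 12586 J
12586 J < 5339.8 + 449.1×329.0 = 153093.7 J, so not all ice melts; final T = 0 °C.
Heat left for melting: 12586 − 5339.8 = 7246.2 J
Mass melted = 7246.2 / 329.0 = 22.02 g
Ice remaining = 449.1 − 22.02 = 427.08 g

m_ice remaining = 427 g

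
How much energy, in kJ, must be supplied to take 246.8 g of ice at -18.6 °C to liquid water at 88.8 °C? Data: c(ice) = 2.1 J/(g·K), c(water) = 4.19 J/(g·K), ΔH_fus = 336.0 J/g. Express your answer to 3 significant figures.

q = 184 kJ

q1 (heat ice -18.6→0.0 °C): 246.8 × 2.1 × 18.6 = 9640 J
q2 (melt at 0 °C): 246.8 × 336.0 = 82925 J
q3 (heat water 0.0→88.8 °C): 246.8 × 4.19 × 88.8 = 91827 J
Total: 9640 + 82925 + 91827 = 184392 J = 184 kJ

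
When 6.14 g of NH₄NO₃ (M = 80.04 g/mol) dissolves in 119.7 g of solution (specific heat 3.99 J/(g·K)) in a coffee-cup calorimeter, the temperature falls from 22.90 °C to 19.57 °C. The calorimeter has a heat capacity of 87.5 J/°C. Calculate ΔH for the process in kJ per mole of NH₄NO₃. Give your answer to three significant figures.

|ΔT| = |19.57 − 22.90| = 3.33 °C
|q_surr| = (119.7 × 3.99 + 87.5) × 3.33 = 565.103 × 3.33 = 1882 J
n(NH₄NO₃) = 6.14 / 80.04 = 0.07671 mol
Temperature fell, so q_rxn = +|q_surr| = 1.882 kJ
ΔH = q_rxn / n = 24.53 kJ/mol

ΔH = 24.5 kJ/mol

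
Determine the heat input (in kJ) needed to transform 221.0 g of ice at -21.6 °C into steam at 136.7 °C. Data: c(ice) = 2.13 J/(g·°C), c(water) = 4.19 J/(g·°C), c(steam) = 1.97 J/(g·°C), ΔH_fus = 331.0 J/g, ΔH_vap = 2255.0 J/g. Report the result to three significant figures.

q1 (heat ice -21.6→0.0 °C): 221.0 × 2.13 × 21.6 = 10168 J
q2 (melt at 0 °C): 221.0 × 331.0 = 73151 J
q3 (heat water 0.0→100.0 °C): 221.0 × 4.19 × 100.0 = 92599 J
q4 (vaporize at 100 °C): 221.0 × 2255.0 = 498355 J
q5 (heat steam 100.0→136.7 °C): 221.0 × 1.97 × 36.7 = 15978 J
Total: 10168 + 73151 + 92599 + 498355 + 15978 = 690251 J = 690 kJ

q = 690 kJ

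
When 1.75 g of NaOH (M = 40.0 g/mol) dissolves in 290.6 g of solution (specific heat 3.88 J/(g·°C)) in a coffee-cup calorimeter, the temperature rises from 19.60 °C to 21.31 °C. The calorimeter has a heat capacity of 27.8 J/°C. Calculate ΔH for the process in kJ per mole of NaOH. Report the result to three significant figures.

ΔH = -45.2 kJ/mol

|ΔT| = |21.31 − 19.60| = 1.71 °C
|q_surr| = (290.6 × 3.88 + 27.8) × 1.71 = 1155.328 × 1.71 = 1976 J
n(NaOH) = 1.75 / 40.0 = 0.04375 mol
Temperature rose, so q_rxn = −|q_surr| = -1.976 kJ
ΔH = q_rxn / n = -45.17 kJ/mol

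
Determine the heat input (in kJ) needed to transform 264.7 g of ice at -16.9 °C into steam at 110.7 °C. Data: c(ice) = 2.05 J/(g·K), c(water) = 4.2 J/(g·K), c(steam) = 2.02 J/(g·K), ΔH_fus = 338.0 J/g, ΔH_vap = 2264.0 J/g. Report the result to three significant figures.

q1 (heat ice -16.9→0.0 °C): 264.7 × 2.05 × 16.9 = 9171 J
q2 (melt at 0 °C): 264.7 × 338.0 = 89469 J
q3 (heat water 0.0→100.0 °C): 264.7 × 4.2 × 100.0 = 111174 J
q4 (vaporize at 100 °C): 264.7 × 2264.0 = 599281 J
q5 (heat steam 100.0→110.7 °C): 264.7 × 2.02 × 10.7 = 5721 J
Total: 9171 + 89469 + 111174 + 599281 + 5721 = 814816 J = 815 kJ

q = 815 kJ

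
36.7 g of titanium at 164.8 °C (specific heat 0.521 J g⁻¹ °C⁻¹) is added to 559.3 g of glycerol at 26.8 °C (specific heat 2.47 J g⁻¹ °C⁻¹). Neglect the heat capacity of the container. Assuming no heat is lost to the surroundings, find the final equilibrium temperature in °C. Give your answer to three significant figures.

Heat lost by titanium = heat gained by glycerol.
(36.7)(0.521)(164.8 − T) = (559.3)(2.47)(T − 26.8)
19.1207 (164.8 − T) = 1381.471 (T − 26.8)
3151.1 − 19.1207 T = 1381.471 T − 37023
40174.1 = 1400.5917 T
T = 28.68 °C

T_f = 28.7 °C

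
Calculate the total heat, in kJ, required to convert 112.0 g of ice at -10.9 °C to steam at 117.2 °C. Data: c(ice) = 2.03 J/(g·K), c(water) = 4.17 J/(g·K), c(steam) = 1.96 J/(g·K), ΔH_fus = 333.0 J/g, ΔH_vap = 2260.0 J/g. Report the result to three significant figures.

q1 (heat ice -10.9→0.0 °C): 112.0 × 2.03 × 10.9 = 2478 J
q2 (melt at 0 °C): 112.0 × 333.0 = 37296 J
q3 (heat water 0.0→100.0 °C): 112.0 × 4.17 × 100.0 = 46704 J
q4 (vaporize at 100 °C): 112.0 × 2260.0 = 253120 J
q5 (heat steam 100.0→117.2 °C): 112.0 × 1.96 × 17.2 = 3776 J
Total: 2478 + 37296 + 46704 + 253120 + 3776 = 343374 J = 343 kJ

q = 343 kJ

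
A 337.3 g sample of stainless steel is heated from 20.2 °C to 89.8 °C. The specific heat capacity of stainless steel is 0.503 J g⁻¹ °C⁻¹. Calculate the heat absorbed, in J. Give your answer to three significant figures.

q = 11800 J

q = m c ΔT = 337.3 × 0.503 × (89.8 − 20.2)
q = 337.3 × 0.503 × 69.6 = 11810 J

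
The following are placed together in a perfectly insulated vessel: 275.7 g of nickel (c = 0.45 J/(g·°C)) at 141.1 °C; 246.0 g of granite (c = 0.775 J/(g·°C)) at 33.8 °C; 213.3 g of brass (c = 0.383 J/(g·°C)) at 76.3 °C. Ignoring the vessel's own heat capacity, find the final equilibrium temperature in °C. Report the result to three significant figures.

T_f = 76.1 °C

Σ mᵢcᵢ(T − Tᵢ) = 0  ⇒  T = Σ mᵢcᵢTᵢ / Σ mᵢcᵢ
Σ mᵢcᵢ = 275.7×0.45 + 246.0×0.775 + 213.3×0.383 = 396.4089
Σ mᵢcᵢTᵢ = 124.065×141.1 + 190.65×33.8 + 81.6939×76.3 = 30183
T = 30183 / 396.4089 = 76.14 °C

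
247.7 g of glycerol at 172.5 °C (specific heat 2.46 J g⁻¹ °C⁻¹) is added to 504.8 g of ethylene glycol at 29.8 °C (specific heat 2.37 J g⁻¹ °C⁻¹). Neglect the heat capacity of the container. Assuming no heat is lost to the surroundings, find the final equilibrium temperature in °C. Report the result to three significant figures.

T_f = 78.0 °C

Heat lost by glycerol = heat gained by ethylene glycol.
(247.7)(2.46)(172.5 − T) = (504.8)(2.37)(T − 29.8)
609.342 (172.5 − T) = 1196.376 (T − 29.8)
105110 − 609.342 T = 1196.376 T − 35652
140762 = 1805.718 T
T = 77.95 °C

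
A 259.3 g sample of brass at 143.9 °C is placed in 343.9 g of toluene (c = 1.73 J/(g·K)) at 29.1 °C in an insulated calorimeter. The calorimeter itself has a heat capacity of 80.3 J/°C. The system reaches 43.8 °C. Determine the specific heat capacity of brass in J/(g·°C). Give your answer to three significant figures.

q_gained = (343.9 × 1.73 + 80.3) × (43.8 − 29.1) = 9926 J
q_lost = 259.3 × c × (143.9 − 43.8) = 25955.93 c
Set equal: c = 9926 / 25955.93 = 0.382 J/(g·°C)

c = 0.382 J/(g·°C)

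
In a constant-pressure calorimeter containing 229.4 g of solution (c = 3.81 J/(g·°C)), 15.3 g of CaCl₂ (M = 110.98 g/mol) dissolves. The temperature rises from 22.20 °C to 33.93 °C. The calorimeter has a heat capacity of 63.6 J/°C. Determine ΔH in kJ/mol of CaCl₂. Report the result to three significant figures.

|ΔT| = |33.93 − 22.20| = 11.73 °C
|q_surr| = (229.4 × 3.81 + 63.6) × 11.73 = 937.614 × 11.73 = 11000 J
n(CaCl₂) = 15.3 / 110.98 = 0.1379 mol
Temperature rose, so q_rxn = −|q_surr| = -11.00 kJ
ΔH = q_rxn / n = -79.77 kJ/mol

ΔH = -79.8 kJ/mol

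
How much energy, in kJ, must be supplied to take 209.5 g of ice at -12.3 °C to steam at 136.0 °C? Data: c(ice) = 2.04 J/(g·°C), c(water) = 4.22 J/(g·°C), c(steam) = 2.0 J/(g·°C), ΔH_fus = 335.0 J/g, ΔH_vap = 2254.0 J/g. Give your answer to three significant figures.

q = 651 kJ

q1 (heat ice -12.3→0.0 °C): 209.5 × 2.04 × 12.3 = 5257 J
q2 (melt at 0 °C): 209.5 × 335.0 = 70183 J
q3 (heat water 0.0→100.0 °C): 209.5 × 4.22 × 100.0 = 88409 J
q4 (vaporize at 100 °C): 209.5 × 2254.0 = 472213 J
q5 (heat steam 100.0→136.0 °C): 209.5 × 2.0 × 36.0 = 15084 J
Total: 5257 + 70183 + 88409 + 472213 + 15084 = 651146 J = 651 kJ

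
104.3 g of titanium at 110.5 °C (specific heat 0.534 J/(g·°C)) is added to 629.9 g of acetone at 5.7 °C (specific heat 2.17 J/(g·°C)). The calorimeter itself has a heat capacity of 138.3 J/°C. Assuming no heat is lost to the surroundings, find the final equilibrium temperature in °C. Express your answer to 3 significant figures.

Heat lost by titanium = heat gained by acetone + calorimeter.
(104.3)(0.534)(110.5 − T) = [(629.9)(2.17) + 138.3](T − 5.7)
55.6962 (110.5 − T) = 1505.183 (T − 5.7)
6154.4 − 55.6962 T = 1505.183 T − 8579.5
14733.9 = 1560.8792 T
T = 9.439 °C

T_f = 9.44 °C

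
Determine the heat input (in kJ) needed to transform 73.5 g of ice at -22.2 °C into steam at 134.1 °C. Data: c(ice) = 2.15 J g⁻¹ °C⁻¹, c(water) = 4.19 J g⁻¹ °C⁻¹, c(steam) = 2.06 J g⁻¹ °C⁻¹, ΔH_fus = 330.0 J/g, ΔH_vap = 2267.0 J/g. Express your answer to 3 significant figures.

q = 230 kJ

q1 (heat ice -22.2→0.0 °C): 73.5 × 2.15 × 22.2 = 3508 J
q2 (melt at 0 °C): 73.5 × 330.0 = 24255 J
q3 (heat water 0.0→100.0 °C): 73.5 × 4.19 × 100.0 = 30797 J
q4 (vaporize at 100 °C): 73.5 × 2267.0 = 166625 J
q5 (heat steam 100.0→134.1 °C): 73.5 × 2.06 × 34.1 = 5163 J
Total: 3508 + 24255 + 30797 + 166625 + 5163 = 230348 J = 230 kJ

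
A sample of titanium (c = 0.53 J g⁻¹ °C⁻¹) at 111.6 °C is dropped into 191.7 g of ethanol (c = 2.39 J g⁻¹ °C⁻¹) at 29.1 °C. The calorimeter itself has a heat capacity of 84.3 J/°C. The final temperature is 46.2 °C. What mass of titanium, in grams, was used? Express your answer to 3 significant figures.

m = 268 g

q_gained = (191.7 × 2.39 + 84.3) × (46.2 − 29.1) = 9276 J
q_lost = m × 0.53 × (111.6 − 46.2) = 34.662 m
m = 9276 / 34.662 = 268 g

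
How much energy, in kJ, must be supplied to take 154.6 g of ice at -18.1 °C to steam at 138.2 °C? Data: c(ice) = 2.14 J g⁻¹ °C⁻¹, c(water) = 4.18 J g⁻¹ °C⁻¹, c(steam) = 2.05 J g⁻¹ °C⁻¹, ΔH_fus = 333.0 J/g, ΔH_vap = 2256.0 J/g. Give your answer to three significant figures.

q = 483 kJ

q1 (heat ice -18.1→0.0 °C): 154.6 × 2.14 × 18.1 = 5988 J
q2 (melt at 0 °C): 154.6 × 333.0 = 51482 J
q3 (heat water 0.0→100.0 °C): 154.6 × 4.18 × 100.0 = 64623 J
q4 (vaporize at 100 °C): 154.6 × 2256.0 = 348778 J
q5 (heat steam 100.0→138.2 °C): 154.6 × 2.05 × 38.2 = 12107 J
Total: 5988 + 51482 + 64623 + 348778 + 12107 = 482978 J = 483 kJ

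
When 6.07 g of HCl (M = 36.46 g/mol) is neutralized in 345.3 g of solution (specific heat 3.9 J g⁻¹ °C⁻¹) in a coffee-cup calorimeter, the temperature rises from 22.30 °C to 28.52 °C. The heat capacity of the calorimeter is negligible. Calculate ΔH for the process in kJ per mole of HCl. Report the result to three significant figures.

ΔH = -50.3 kJ/mol

|ΔT| = |28.52 − 22.30| = 6.22 °C
|q_surr| = (345.3 × 3.9) × 6.22 = 1346.67 × 6.22 = 8376 J
n(HCl) = 6.07 / 36.46 = 0.1665 mol
Temperature rose, so q_rxn = −|q_surr| = -8.376 kJ
ΔH = q_rxn / n = -50.31 kJ/mol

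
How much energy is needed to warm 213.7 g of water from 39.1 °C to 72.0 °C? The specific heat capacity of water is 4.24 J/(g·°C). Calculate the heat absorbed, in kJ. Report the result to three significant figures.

q = m c ΔT = 213.7 × 4.24 × (72.0 − 39.1)
q = 213.7 × 4.24 × 32.9 = 29810 J = 29.8 kJ

q = 29.8 kJ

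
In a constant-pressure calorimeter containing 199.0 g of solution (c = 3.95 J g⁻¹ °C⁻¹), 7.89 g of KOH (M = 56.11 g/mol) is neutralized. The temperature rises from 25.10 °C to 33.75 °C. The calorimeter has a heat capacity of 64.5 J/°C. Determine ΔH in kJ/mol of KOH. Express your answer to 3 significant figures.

ΔH = -52.3 kJ/mol

|ΔT| = |33.75 − 25.10| = 8.65 °C
|q_surr| = (199.0 × 3.95 + 64.5) × 8.65 = 850.55 × 8.65 = 7357 J
n(KOH) = 7.89 / 56.11 = 0.1406 mol
Temperature rose, so q_rxn = −|q_surr| = -7.357 kJ
ΔH = q_rxn / n = -52.33 kJ/mol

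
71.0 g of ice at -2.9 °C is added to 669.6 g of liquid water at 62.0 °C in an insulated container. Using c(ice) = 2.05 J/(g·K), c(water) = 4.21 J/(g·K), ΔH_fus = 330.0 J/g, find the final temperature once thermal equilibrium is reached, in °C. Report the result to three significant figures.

Heat to bring ice to 0 °C and melt it: q₁ = 71.0×2.05×2.9 + 71.0×330.0 = 23852 J
Heat the water can supply cooling to 0 °C: 669.6×4.21×62.0 = 174779 J > q₁, so all ice melts.
Energy balance: 669.6×4.21×(62.0 − T) = 23852 + 71.0×4.21×(T − 0)
2819.016(62.0 − T) = 23852 + 298.91 T
174779 − 23852 = 3117.926 T
T = 150927 / 3117.926 = 48.41 °C

T_f = 48.4 °C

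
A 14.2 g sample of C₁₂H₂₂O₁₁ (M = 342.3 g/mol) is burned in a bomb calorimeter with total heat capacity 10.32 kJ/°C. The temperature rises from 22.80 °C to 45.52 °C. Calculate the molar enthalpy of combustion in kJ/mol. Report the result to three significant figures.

ΔH = -5650 kJ/mol

ΔT = 45.52 − 22.80 = 22.72 °C
q_cal = C_cal × ΔT = 10.32 × 22.72 = 234.4704 kJ
n = 14.2 / 342.3 = 0.04148 mol
q_rxn = −q_cal = -234.4704 kJ
ΔH = -234.4704 / 0.04148 = -5653 kJ/mol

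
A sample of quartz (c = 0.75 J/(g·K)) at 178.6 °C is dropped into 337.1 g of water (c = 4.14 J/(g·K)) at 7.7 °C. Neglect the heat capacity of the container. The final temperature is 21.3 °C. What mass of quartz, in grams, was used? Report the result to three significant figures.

q_gained = (337.1 × 4.14) × (21.3 − 7.7) = 18980 J
q_lost = m × 0.75 × (178.6 − 21.3) = 117.975 m
m = 18980 / 117.975 = 161 g

m = 161 g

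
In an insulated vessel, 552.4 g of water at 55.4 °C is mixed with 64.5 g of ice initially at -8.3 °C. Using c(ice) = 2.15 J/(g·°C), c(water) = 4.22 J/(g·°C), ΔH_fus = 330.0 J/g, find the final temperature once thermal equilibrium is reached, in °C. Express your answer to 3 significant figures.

T_f = 41.0 °C

Heat to bring ice to 0 °C and melt it: q₁ = 64.5×2.15×8.3 + 64.5×330.0 = 22436 J
Heat the water can supply cooling to 0 °C: 552.4×4.22×55.4 = 129144 J > q₁, so all ice melts.
Energy balance: 552.4×4.22×(55.4 − T) = 22436 + 64.5×4.22×(T − 0)
2331.128(55.4 − T) = 22436 + 272.19 T
129144 − 22436 = 2603.318 T
T = 106708 / 2603.318 = 40.99 °C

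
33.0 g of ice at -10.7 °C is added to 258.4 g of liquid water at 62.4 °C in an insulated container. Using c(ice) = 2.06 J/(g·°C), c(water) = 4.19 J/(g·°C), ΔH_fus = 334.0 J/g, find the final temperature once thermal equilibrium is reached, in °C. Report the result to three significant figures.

T_f = 45.7 °C

Heat to bring ice to 0 °C and melt it: q₁ = 33.0×2.06×10.7 + 33.0×334.0 = 11749 J
Heat the water can supply cooling to 0 °C: 258.4×4.19×62.4 = 67560.2 J > q₁, so all ice melts.
Energy balance: 258.4×4.19×(62.4 − T) = 11749 + 33.0×4.19×(T − 0)
1082.696(62.4 − T) = 11749 + 138.27 T
67560.2 − 11749 = 1220.966 T
T = 55811.2 / 1220.966 = 45.71 °C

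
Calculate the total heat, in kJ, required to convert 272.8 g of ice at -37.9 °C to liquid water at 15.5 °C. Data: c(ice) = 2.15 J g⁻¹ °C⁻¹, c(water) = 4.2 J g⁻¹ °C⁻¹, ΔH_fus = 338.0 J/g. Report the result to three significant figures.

q1 (heat ice -37.9→0.0 °C): 272.8 × 2.15 × 37.9 = 22229 J
q2 (melt at 0 °C): 272.8 × 338.0 = 92206 J
q3 (heat water 0.0→15.5 °C): 272.8 × 4.2 × 15.5 = 17759 J
Total: 22229 + 92206 + 17759 = 132194 J = 132 kJ

q = 132 kJ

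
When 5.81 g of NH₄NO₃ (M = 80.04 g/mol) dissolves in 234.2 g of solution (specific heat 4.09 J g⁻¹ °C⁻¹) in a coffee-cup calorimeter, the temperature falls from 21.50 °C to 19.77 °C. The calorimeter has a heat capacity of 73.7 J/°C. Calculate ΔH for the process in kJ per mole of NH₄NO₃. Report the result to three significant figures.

|ΔT| = |19.77 − 21.50| = 1.73 °C
|q_surr| = (234.2 × 4.09 + 73.7) × 1.73 = 1031.578 × 1.73 = 1785 J
n(NH₄NO₃) = 5.81 / 80.04 = 0.07259 mol
Temperature fell, so q_rxn = +|q_surr| = 1.785 kJ
ΔH = q_rxn / n = 24.59 kJ/mol

ΔH = 24.6 kJ/mol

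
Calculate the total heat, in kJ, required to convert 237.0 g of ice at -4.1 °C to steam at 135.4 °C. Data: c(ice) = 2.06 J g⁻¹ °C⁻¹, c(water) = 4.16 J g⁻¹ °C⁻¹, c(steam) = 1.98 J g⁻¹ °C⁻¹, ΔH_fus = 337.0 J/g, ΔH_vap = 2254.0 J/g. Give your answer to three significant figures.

q1 (heat ice -4.1→0.0 °C): 237.0 × 2.06 × 4.1 = 2002 J
q2 (melt at 0 °C): 237.0 × 337.0 = 79869 J
q3 (heat water 0.0→100.0 °C): 237.0 × 4.16 × 100.0 = 98592 J
q4 (vaporize at 100 °C): 237.0 × 2254.0 = 534198 J
q5 (heat steam 100.0→135.4 °C): 237.0 × 1.98 × 35.4 = 16612 J
Total: 2002 + 79869 + 98592 + 534198 + 16612 = 731273 J = 731 kJ

q = 731 kJ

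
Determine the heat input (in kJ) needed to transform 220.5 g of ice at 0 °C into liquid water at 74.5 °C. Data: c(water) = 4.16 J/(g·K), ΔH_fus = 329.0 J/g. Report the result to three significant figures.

q1 (melt at 0 °C): 220.5 × 329.0 = 72545 J
q2 (heat water 0.0→74.5 °C): 220.5 × 4.16 × 74.5 = 68337 J
Total: 72545 + 68337 = 140882 J = 141 kJ

q = 141 kJ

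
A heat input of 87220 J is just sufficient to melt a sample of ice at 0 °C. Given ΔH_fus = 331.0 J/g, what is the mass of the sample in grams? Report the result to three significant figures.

m = q / ΔH_fus = 87220 J / 331.0 J/g = 264 g

m = 264 g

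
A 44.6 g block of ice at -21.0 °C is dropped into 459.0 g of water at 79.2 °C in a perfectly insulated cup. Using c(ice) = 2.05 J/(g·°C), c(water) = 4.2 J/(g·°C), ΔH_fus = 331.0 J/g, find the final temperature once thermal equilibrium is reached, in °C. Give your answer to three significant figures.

T_f = 64.3 °C

Heat to bring ice to 0 °C and melt it: q₁ = 44.6×2.05×21.0 + 44.6×331.0 = 16683 J
Heat the water can supply cooling to 0 °C: 459.0×4.2×79.2 = 152682 J > q₁, so all ice melts.
Energy balance: 459.0×4.2×(79.2 − T) = 16683 + 44.6×4.2×(T − 0)
1927.8(79.2 − T) = 16683 + 187.32 T
152682 − 16683 = 2115.12 T
T = 135999 / 2115.12 = 64.30 °C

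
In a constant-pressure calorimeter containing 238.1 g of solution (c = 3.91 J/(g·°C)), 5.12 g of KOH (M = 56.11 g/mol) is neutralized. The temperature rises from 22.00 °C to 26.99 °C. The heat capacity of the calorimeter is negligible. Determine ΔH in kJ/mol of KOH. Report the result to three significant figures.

ΔH = -50.9 kJ/mol

|ΔT| = |26.99 − 22.00| = 4.99 °C
|q_surr| = (238.1 × 3.91) × 4.99 = 930.971 × 4.99 = 4646 J
n(KOH) = 5.12 / 56.11 = 0.09125 mol
Temperature rose, so q_rxn = −|q_surr| = -4.646 kJ
ΔH = q_rxn / n = -50.92 kJ/mol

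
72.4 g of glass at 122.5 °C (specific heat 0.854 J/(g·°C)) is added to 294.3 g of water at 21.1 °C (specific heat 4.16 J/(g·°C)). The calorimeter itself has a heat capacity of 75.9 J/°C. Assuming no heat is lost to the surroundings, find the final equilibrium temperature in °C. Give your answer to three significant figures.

Heat lost by glass = heat gained by water + calorimeter.
(72.4)(0.854)(122.5 − T) = [(294.3)(4.16) + 75.9](T − 21.1)
61.8296 (122.5 − T) = 1300.188 (T − 21.1)
7574.1 − 61.8296 T = 1300.188 T − 27434
35008.1 = 1362.0176 T
T = 25.70 °C

T_f = 25.7 °C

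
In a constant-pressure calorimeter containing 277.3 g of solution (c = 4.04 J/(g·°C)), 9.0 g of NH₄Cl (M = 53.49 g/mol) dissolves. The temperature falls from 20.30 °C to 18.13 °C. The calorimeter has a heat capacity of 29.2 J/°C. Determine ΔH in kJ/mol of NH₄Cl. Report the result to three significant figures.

ΔH = 14.8 kJ/mol

|ΔT| = |18.13 − 20.30| = 2.17 °C
|q_surr| = (277.3 × 4.04 + 29.2) × 2.17 = 1149.492 × 2.17 = 2494 J
n(NH₄Cl) = 9.0 / 53.49 = 0.1683 mol
Temperature fell, so q_rxn = +|q_surr| = 2.494 kJ
ΔH = q_rxn / n = 14.82 kJ/mol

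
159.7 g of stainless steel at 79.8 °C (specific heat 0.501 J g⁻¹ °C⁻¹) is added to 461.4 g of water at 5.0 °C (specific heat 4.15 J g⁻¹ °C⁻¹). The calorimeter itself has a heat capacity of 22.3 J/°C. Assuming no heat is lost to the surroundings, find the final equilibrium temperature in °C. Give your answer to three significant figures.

Heat lost by stainless steel = heat gained by water + calorimeter.
(159.7)(0.501)(79.8 − T) = [(461.4)(4.15) + 22.3](T − 5.0)
80.0097 (79.8 − T) = 1937.11 (T − 5.0)
6384.8 − 80.0097 T = 1937.11 T − 9685.6
16070.4 = 2017.1197 T
T = 7.967 °C

T_f = 7.97 °C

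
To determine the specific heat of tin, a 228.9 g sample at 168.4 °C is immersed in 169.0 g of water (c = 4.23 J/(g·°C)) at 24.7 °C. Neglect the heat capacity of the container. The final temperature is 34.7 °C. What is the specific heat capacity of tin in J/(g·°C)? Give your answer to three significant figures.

q_gained = (169.0 × 4.23) × (34.7 − 24.7) = 7149 J
q_lost = 228.9 × c × (168.4 − 34.7) = 30603.93 c
Set equal: c = 7149 / 30603.93 = 0.234 J/(g·°C)

c = 0.234 J/(g·°C)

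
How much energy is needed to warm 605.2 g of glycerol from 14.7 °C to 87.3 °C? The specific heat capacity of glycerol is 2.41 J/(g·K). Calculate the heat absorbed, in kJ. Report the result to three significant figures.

q = m c ΔT = 605.2 × 2.41 × (87.3 − 14.7)
q = 605.2 × 2.41 × 72.6 = 105900 J = 106 kJ

q = 106 kJ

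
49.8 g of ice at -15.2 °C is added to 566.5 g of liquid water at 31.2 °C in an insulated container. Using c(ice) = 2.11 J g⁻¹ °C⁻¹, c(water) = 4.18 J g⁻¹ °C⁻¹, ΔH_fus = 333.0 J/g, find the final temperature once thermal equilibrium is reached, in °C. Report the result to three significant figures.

T_f = 21.6 °C

Heat to bring ice to 0 °C and melt it: q₁ = 49.8×2.11×15.2 + 49.8×333.0 = 18181 J
Heat the water can supply cooling to 0 °C: 566.5×4.18×31.2 = 73880.7 J > q₁, so all ice melts.
Energy balance: 566.5×4.18×(31.2 − T) = 18181 + 49.8×4.18×(T − 0)
2367.97(31.2 − T) = 18181 + 208.164 T
73880.7 − 18181 = 2576.134 T
T = 55699.7 / 2576.134 = 21.62 °C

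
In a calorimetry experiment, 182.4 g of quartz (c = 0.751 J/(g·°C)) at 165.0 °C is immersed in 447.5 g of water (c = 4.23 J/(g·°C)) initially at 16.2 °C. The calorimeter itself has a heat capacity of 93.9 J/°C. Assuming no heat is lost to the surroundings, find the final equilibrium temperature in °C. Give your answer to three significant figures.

T_f = 25.8 °C

Heat lost by quartz = heat gained by water + calorimeter.
(182.4)(0.751)(165.0 − T) = [(447.5)(4.23) + 93.9](T − 16.2)
136.9824 (165.0 − T) = 1986.825 (T − 16.2)
22602 − 136.9824 T = 1986.825 T − 32187
54789 = 2123.8074 T
T = 25.80 °C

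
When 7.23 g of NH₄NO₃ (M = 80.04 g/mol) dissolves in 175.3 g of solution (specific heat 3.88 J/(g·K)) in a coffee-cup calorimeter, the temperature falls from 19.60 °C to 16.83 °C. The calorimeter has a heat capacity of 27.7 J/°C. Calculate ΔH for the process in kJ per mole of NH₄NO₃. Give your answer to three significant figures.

|ΔT| = |16.83 − 19.60| = 2.77 °C
|q_surr| = (175.3 × 3.88 + 27.7) × 2.77 = 707.864 × 2.77 = 1961 J
n(NH₄NO₃) = 7.23 / 80.04 = 0.09033 mol
Temperature fell, so q_rxn = +|q_surr| = 1.961 kJ
ΔH = q_rxn / n = 21.71 kJ/mol

ΔH = 21.7 kJ/mol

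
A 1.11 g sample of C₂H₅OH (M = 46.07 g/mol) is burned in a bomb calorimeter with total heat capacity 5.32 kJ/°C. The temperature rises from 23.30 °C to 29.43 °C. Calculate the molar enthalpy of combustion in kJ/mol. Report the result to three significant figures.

ΔT = 29.43 − 23.30 = 6.13 °C
q_cal = C_cal × ΔT = 5.32 × 6.13 = 32.6116 kJ
n = 1.11 / 46.07 = 0.02409 mol
q_rxn = −q_cal = -32.6116 kJ
ΔH = -32.6116 / 0.02409 = -1354 kJ/mol

ΔH = -1350 kJ/mol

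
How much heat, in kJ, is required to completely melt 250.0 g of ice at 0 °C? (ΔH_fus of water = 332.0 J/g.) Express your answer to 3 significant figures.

q = 83.0 kJ

q = m × ΔH_fus = 250.0 × 332.0 = 83000 J = 83.0 kJ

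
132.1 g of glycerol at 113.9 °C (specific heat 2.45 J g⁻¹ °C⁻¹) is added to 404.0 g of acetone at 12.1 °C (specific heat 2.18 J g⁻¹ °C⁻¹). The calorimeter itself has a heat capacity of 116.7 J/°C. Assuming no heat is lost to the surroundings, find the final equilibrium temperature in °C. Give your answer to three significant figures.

Heat lost by glycerol = heat gained by acetone + calorimeter.
(132.1)(2.45)(113.9 − T) = [(404.0)(2.18) + 116.7](T − 12.1)
323.645 (113.9 − T) = 997.42 (T − 12.1)
36863 − 323.645 T = 997.42 T − 12069
48932 = 1321.065 T
T = 37.04 °C

T_f = 37.0 °C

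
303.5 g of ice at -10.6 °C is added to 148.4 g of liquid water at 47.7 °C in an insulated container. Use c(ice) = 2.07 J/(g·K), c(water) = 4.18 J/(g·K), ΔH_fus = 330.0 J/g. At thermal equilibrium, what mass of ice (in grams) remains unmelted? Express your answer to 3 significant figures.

Heat to warm all ice to 0 °C: 303.5×2.07×10.6 = 6659.4 J
Heat released by water cooling to 0 °C: 148.4×4.18×47.7 = 29589 J
29589 J < 6659.4 + 303.5×330.0 = 106814.4 J, so not all ice melts; final T = 0 °C.
Heat left for melting: 29589 − 6659.4 = 22929.6 J
Mass melted = 22929.6 / 330.0 = 69.48 g
Ice remaining = 303.5 − 69.48 = 234.02 g

m_ice remaining = 234 g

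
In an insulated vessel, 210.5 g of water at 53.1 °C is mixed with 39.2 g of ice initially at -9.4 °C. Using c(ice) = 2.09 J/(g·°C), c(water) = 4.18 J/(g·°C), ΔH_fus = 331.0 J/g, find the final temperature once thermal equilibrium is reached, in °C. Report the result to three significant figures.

T_f = 31.6 °C

Heat to bring ice to 0 °C and melt it: q₁ = 39.2×2.09×9.4 + 39.2×331.0 = 13745 J
Heat the water can supply cooling to 0 °C: 210.5×4.18×53.1 = 46722.2 J > q₁, so all ice melts.
Energy balance: 210.5×4.18×(53.1 − T) = 13745 + 39.2×4.18×(T − 0)
879.89(53.1 − T) = 13745 + 163.856 T
46722.2 − 13745 = 1043.746 T
T = 32977.2 / 1043.746 = 31.60 °C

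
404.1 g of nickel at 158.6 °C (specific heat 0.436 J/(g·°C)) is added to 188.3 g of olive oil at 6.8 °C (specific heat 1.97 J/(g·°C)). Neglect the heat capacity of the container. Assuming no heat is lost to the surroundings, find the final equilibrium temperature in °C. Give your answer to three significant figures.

Heat lost by nickel = heat gained by olive oil.
(404.1)(0.436)(158.6 − T) = (188.3)(1.97)(T − 6.8)
176.1876 (158.6 − T) = 370.951 (T − 6.8)
27943 − 176.1876 T = 370.951 T − 2522.5
30465.5 = 547.1386 T
T = 55.68 °C

T_f = 55.7 °C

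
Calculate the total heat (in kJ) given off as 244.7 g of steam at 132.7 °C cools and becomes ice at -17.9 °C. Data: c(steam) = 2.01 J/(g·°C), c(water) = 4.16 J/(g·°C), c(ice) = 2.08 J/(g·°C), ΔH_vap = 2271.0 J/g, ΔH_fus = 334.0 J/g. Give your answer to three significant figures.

q = 764 kJ

q1 (cool steam 132.7→100 °C): 244.7 × 2.01 × 32.7 = 16083 J
q2 (condense at 100 °C): 244.7 × 2271.0 = 555714 J
q3 (cool water 100→0 °C): 244.7 × 4.16 × 100.0 = 101795 J
q4 (freeze at 0 °C): 244.7 × 334.0 = 81730 J
q5 (cool ice 0→-17.9 °C): 244.7 × 2.08 × 17.9 = 9111 J
Total: 16083 + 555714 + 101795 + 81730 + 9111 = 764433 J = 764 kJ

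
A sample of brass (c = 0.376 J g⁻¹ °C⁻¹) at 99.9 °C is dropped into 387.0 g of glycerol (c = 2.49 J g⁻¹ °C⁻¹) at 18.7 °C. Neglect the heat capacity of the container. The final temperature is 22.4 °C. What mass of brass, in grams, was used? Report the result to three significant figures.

m = 122 g

q_gained = (387.0 × 2.49) × (22.4 − 18.7) = 3565 J
q_lost = m × 0.376 × (99.9 − 22.4) = 29.14 m
m = 3565 / 29.14 = 122 g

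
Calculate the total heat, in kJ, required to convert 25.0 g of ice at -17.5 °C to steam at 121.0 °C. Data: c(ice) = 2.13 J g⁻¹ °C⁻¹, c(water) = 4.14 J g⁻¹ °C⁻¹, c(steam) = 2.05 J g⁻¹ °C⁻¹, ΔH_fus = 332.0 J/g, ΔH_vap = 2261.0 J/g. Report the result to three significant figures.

q1 (heat ice -17.5→0.0 °C): 25.0 × 2.13 × 17.5 = 932 J
q2 (melt at 0 °C): 25.0 × 332.0 = 8300 J
q3 (heat water 0.0→100.0 °C): 25.0 × 4.14 × 100.0 = 10350 J
q4 (vaporize at 100 °C): 25.0 × 2261.0 = 56525 J
q5 (heat steam 100.0→121.0 °C): 25.0 × 2.05 × 21.0 = 1076 J
Total: 932 + 8300 + 10350 + 56525 + 1076 = 77183 J = 77.2 kJ

q = 77.2 kJ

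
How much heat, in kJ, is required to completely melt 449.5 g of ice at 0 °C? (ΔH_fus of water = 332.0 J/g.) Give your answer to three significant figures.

q = 149 kJ

q = m × ΔH_fus = 449.5 × 332.0 = 149200 J = 149 kJ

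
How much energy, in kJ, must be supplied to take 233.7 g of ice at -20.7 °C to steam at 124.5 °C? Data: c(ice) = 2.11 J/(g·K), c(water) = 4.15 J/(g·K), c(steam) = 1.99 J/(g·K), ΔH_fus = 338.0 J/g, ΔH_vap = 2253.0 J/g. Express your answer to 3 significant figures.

q = 724 kJ

q1 (heat ice -20.7→0.0 °C): 233.7 × 2.11 × 20.7 = 10207 J
q2 (melt at 0 °C): 233.7 × 338.0 = 78991 J
q3 (heat water 0.0→100.0 °C): 233.7 × 4.15 × 100.0 = 96986 J
q4 (vaporize at 100 °C): 233.7 × 2253.0 = 526526 J
q5 (heat steam 100.0→124.5 °C): 233.7 × 1.99 × 24.5 = 11394 J
Total: 10207 + 78991 + 96986 + 526526 + 11394 = 724104 J = 724 kJ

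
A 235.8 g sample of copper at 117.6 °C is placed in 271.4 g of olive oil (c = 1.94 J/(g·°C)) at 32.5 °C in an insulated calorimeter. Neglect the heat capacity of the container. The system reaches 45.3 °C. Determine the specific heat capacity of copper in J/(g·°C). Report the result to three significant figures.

q_gained = (271.4 × 1.94) × (45.3 − 32.5) = 6739 J
q_lost = 235.8 × c × (117.6 − 45.3) = 17048.34 c
Set equal: c = 6739 / 17048.34 = 0.395 J/(g·°C)

c = 0.395 J/(g·°C)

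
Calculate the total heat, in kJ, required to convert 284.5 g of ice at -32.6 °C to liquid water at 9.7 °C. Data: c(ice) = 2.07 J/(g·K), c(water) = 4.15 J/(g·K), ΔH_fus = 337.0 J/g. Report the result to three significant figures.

q1 (heat ice -32.6→0.0 °C): 284.5 × 2.07 × 32.6 = 19199 J
q2 (melt at 0 °C): 284.5 × 337.0 = 95877 J
q3 (heat water 0.0→9.7 °C): 284.5 × 4.15 × 9.7 = 11453 J
Total: 19199 + 95877 + 11453 = 126529 J = 127 kJ

q = 127 kJ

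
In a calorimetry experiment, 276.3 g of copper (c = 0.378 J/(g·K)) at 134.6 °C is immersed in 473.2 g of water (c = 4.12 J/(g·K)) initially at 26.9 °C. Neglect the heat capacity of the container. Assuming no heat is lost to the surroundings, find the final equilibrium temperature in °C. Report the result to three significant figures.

T_f = 32.4 °C

Heat lost by copper = heat gained by water.
(276.3)(0.378)(134.6 − T) = (473.2)(4.12)(T − 26.9)
104.4414 (134.6 − T) = 1949.584 (T − 26.9)
14058 − 104.4414 T = 1949.584 T − 52444
66502 = 2054.0254 T
T = 32.38 °C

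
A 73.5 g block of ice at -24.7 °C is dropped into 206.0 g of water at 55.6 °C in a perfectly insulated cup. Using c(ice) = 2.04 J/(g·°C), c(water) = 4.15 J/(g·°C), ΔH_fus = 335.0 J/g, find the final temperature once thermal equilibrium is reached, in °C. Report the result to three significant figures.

Heat to bring ice to 0 °C and melt it: q₁ = 73.5×2.04×24.7 + 73.5×335.0 = 28326 J
Heat the water can supply cooling to 0 °C: 206.0×4.15×55.6 = 47532.4 J > q₁, so all ice melts.
Energy balance: 206.0×4.15×(55.6 − T) = 28326 + 73.5×4.15×(T − 0)
854.9(55.6 − T) = 28326 + 305.025 T
47532.4 − 28326 = 1159.925 T
T = 19206.4 / 1159.925 = 16.56 °C

T_f = 16.6 °C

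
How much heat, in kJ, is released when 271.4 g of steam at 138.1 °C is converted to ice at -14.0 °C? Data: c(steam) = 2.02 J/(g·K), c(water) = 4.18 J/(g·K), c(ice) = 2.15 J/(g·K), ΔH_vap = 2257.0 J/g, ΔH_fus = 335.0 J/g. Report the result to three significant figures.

q = 846 kJ

q1 (cool steam 138.1→100 °C): 271.4 × 2.02 × 38.1 = 20887 J
q2 (condense at 100 °C): 271.4 × 2257.0 = 612550 J
q3 (cool water 100→0 °C): 271.4 × 4.18 × 100.0 = 113445 J
q4 (freeze at 0 °C): 271.4 × 335.0 = 90919 J
q5 (cool ice 0→-14.0 °C): 271.4 × 2.15 × 14.0 = 8169 J
Total: 20887 + 612550 + 113445 + 90919 + 8169 = 845970 J = 846 kJ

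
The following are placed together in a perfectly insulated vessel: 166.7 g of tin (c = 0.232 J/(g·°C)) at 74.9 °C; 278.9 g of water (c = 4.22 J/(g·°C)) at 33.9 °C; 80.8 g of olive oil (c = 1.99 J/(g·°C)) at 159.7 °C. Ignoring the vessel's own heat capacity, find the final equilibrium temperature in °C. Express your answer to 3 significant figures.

Σ mᵢcᵢ(T − Tᵢ) = 0  ⇒  T = Σ mᵢcᵢTᵢ / Σ mᵢcᵢ
Σ mᵢcᵢ = 166.7×0.232 + 278.9×4.22 + 80.8×1.99 = 1376.4244
Σ mᵢcᵢTᵢ = 38.6744×74.9 + 1176.958×33.9 + 160.792×159.7 = 68474
T = 68474 / 1376.4244 = 49.748 °C

T_f = 49.7 °C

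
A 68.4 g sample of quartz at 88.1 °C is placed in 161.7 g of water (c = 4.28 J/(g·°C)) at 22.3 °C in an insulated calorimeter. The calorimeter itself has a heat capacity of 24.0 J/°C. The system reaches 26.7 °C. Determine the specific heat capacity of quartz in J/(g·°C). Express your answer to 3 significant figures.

c = 0.750 J/(g·°C)

q_gained = (161.7 × 4.28 + 24.0) × (26.7 − 22.3) = 3151 J
q_lost = 68.4 × c × (88.1 − 26.7) = 4199.76 c
Set equal: c = 3151 / 4199.76 = 0.750 J/(g·°C)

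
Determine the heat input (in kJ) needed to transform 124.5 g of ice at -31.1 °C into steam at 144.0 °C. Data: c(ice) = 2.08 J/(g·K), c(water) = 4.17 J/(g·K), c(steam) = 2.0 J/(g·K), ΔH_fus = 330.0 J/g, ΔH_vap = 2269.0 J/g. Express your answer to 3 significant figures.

q1 (heat ice -31.1→0.0 °C): 124.5 × 2.08 × 31.1 = 8054 J
q2 (melt at 0 °C): 124.5 × 330.0 = 41085 J
q3 (heat water 0.0→100.0 °C): 124.5 × 4.17 × 100.0 = 51917 J
q4 (vaporize at 100 °C): 124.5 × 2269.0 = 282491 J
q5 (heat steam 100.0→144.0 °C): 124.5 × 2.0 × 44.0 = 10956 J
Total: 8054 + 41085 + 51917 + 282491 + 10956 = 394503 J = 395 kJ

q = 395 kJ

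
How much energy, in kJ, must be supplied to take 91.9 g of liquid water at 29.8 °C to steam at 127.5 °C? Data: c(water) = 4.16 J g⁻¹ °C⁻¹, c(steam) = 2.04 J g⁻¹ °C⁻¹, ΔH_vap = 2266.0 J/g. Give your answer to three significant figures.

q1 (heat water 29.8→100.0 °C): 91.9 × 4.16 × 70.2 = 26838 J
q2 (vaporize at 100 °C): 91.9 × 2266.0 = 208245 J
q3 (heat steam 100.0→127.5 °C): 91.9 × 2.04 × 27.5 = 5156 J
Total: 26838 + 208245 + 5156 = 240239 J = 240 kJ

q = 240 kJ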